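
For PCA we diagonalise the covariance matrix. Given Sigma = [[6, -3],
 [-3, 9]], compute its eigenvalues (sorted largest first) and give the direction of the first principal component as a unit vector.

Step 1 — characteristic polynomial of 2×2 Sigma:
  det(Sigma - λI) = λ² - trace · λ + det = 0.
  trace = 6 + 9 = 15, det = 6·9 - (-3)² = 45.
Step 2 — discriminant:
  Δ = trace² - 4·det = 225 - 180 = 45.
Step 3 — eigenvalues:
  λ = (trace ± √Δ)/2 = (15 ± 6.7082)/2,
  λ_1 = 10.8541,  λ_2 = 4.1459.

Step 4 — unit eigenvector for λ_1: solve (Sigma - λ_1 I)v = 0. First row:
  (6 - 10.8541)·v_x + (-3)·v_y = 0, i.e. (-4.8541)·v_x + (-3)·v_y = 0,
  so v ∝ (b, λ_1 - a) = (-3, 4.8541); multiply by -1 so the first entry is positive: u = (3, -4.8541).
  ||u|| = √((3)² + (-4.8541)²) = √(32.5623) ≈ 5.7063,
  v_1 = u/||u|| ≈ (0.5257, -0.8507) (||v_1|| = 1).

λ_1 = 10.8541,  λ_2 = 4.1459;  v_1 ≈ (0.5257, -0.8507)


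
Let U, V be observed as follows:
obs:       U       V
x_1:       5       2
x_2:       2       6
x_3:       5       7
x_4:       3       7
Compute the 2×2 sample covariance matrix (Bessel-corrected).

Step 1 — column means:
  mean(U) = (5 + 2 + 5 + 3) / 4 = 15/4 = 3.75
  mean(V) = (2 + 6 + 7 + 7) / 4 = 22/4 = 5.5

Step 2 — sample covariance S[i,j] = (1/(n-1)) · Σ_k (x_{k,i} - mean_i) · (x_{k,j} - mean_j), with n-1 = 3.
  S[U,U] = ((1.25)·(1.25) + (-1.75)·(-1.75) + (1.25)·(1.25) + (-0.75)·(-0.75)) / 3 = 6.75/3 = 2.25
  S[U,V] = ((1.25)·(-3.5) + (-1.75)·(0.5) + (1.25)·(1.5) + (-0.75)·(1.5)) / 3 = -4.5/3 = -1.5
  S[V,V] = ((-3.5)·(-3.5) + (0.5)·(0.5) + (1.5)·(1.5) + (1.5)·(1.5)) / 3 = 17/3 = 5.6667

S is symmetric (S[j,i] = S[i,j]). Assembling:

S = [[2.25, -1.5],
 [-1.5, 5.6667]]


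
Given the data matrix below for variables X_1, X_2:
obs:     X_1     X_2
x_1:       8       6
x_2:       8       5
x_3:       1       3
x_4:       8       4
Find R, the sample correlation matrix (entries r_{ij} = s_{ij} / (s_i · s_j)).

Step 1 — column means:
  mean(X_1) = (8 + 8 + 1 + 8) / 4 = 25/4 = 6.25
  mean(X_2) = (6 + 5 + 3 + 4) / 4 = 18/4 = 4.5

Step 2 — sample variances and covariances s[i,j] = (1/(n-1)) · Σ_k (x_{k,i} - mean_i) · (x_{k,j} - mean_j), with n-1 = 3:
  s[X_1,X_1] = ((1.75)·(1.75) + (1.75)·(1.75) + (-5.25)·(-5.25) + (1.75)·(1.75)) / 3 = 36.75/3 = 12.25
  s[X_1,X_2] = ((1.75)·(1.5) + (1.75)·(0.5) + (-5.25)·(-1.5) + (1.75)·(-0.5)) / 3 = 10.5/3 = 3.5
  s[X_2,X_2] = ((1.5)·(1.5) + (0.5)·(0.5) + (-1.5)·(-1.5) + (-0.5)·(-0.5)) / 3 = 5/3 = 1.6667
  Sample standard deviations s_i = √(s[i,i]):
  s(X_1) = √(12.25) = 3.5
  s(X_2) = √(1.6667) = 1.291

Step 3 — r_{ij} = s_{ij} / (s_i · s_j):
  r[X_1,X_1] = 1 (diagonal).
  r[X_1,X_2] = 3.5 / (3.5 · 1.291) = 3.5 / 4.5185 = 0.7746
  r[X_2,X_2] = 1 (diagonal).

R is symmetric with unit diagonal. Assembling:

R = [[1, 0.7746],
 [0.7746, 1]]


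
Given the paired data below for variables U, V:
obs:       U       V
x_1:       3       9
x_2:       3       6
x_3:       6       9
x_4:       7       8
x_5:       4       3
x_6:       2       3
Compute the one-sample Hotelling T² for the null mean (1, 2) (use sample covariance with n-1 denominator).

Step 1 — sample mean vector:
  mean(U) = (3 + 3 + 6 + 7 + 4 + 2) / 6 = 25/6 = 4.1667
  mean(V) = (9 + 6 + 9 + 8 + 3 + 3) / 6 = 38/6 = 6.3333
  x̄ = (4.1667, 6.3333),  deviation x̄ - mu_0 = (4.1667, 6.3333) - (1, 2) = (3.1667, 4.3333).

Step 2 — sample covariance matrix, S[i,j] = (1/(n-1)) · Σ_k (x_{k,i} - mean_i) · (x_{k,j} - mean_j), divisor n-1 = 5:
  S[U,U] = ((-1.1667)·(-1.1667) + (-1.1667)·(-1.1667) + (1.8333)·(1.8333) + (2.8333)·(2.8333) + (-0.1667)·(-0.1667) + (-2.1667)·(-2.1667)) / 5 = 18.8333/5 = 3.7667
  S[U,V] = ((-1.1667)·(2.6667) + (-1.1667)·(-0.3333) + (1.8333)·(2.6667) + (2.8333)·(1.6667) + (-0.1667)·(-3.3333) + (-2.1667)·(-3.3333)) / 5 = 14.6667/5 = 2.9333
  S[V,V] = ((2.6667)·(2.6667) + (-0.3333)·(-0.3333) + (2.6667)·(2.6667) + (1.6667)·(1.6667) + (-3.3333)·(-3.3333) + (-3.3333)·(-3.3333)) / 5 = 39.3333/5 = 7.8667
  S = [[3.7667, 2.9333],
 [2.9333, 7.8667]].

Step 3 — invert S. det(S) = 3.7667·7.8667 - (2.9333)² = 21.0267.
  S^{-1} = (1/det) · [[d, -b], [-b, a]] = [[0.3741, -0.1395],
 [-0.1395, 0.1791]].

Step 4 — quadratic form (x̄ - mu_0)^T · S^{-1} · (x̄ - mu_0):
  S^{-1} · (x̄ - mu_0) = (0.5802, 0.3345),
  (x̄ - mu_0)^T · [...] = (3.1667)·(0.5802) + (4.3333)·(0.3345) = 3.2868.

Step 5 — scale by n: T² = 6 · 3.2868 = 19.721.

T² ≈ 19.721


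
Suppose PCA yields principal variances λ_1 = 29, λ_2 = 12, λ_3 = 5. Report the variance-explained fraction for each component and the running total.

Step 1 — total variance = trace(Sigma) = Σ λ_i = 29 + 12 + 5 = 46.

Step 2 — fraction explained by component i = λ_i / Σ λ:
  PC1: 29/46 = 0.6304
  PC2: 12/46 = 0.2609
  PC3: 5/46 = 0.1087

Step 3 — cumulative fraction after k components = (λ_1 + ... + λ_k) / Σ λ:
  k = 1: 29/46 = 0.6304
  k = 2: (29 + 12)/46 = 41/46 = 0.8913
  k = 3: (29 + 12 + 5)/46 = 46/46 = 1

Summary (fraction, with percent):

explained: PC1 0.6304 (63.04%), PC2 0.2609 (26.09%), PC3 0.1087 (10.87%);  cumulative: 0.6304, 0.8913, 1


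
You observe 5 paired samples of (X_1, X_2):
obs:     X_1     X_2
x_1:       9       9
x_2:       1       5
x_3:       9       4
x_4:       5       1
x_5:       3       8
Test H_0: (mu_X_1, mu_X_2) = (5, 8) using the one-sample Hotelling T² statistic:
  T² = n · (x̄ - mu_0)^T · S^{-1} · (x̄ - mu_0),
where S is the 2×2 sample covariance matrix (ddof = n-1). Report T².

Step 1 — sample mean vector:
  mean(X_1) = (9 + 1 + 9 + 5 + 3) / 5 = 27/5 = 5.4
  mean(X_2) = (9 + 5 + 4 + 1 + 8) / 5 = 27/5 = 5.4
  x̄ = (5.4, 5.4),  deviation x̄ - mu_0 = (5.4, 5.4) - (5, 8) = (0.4, -2.6).

Step 2 — sample covariance matrix, S[i,j] = (1/(n-1)) · Σ_k (x_{k,i} - mean_i) · (x_{k,j} - mean_j), divisor n-1 = 4:
  S[X_1,X_1] = ((3.6)·(3.6) + (-4.4)·(-4.4) + (3.6)·(3.6) + (-0.4)·(-0.4) + (-2.4)·(-2.4)) / 4 = 51.2/4 = 12.8
  S[X_1,X_2] = ((3.6)·(3.6) + (-4.4)·(-0.4) + (3.6)·(-1.4) + (-0.4)·(-4.4) + (-2.4)·(2.6)) / 4 = 5.2/4 = 1.3
  S[X_2,X_2] = ((3.6)·(3.6) + (-0.4)·(-0.4) + (-1.4)·(-1.4) + (-4.4)·(-4.4) + (2.6)·(2.6)) / 4 = 41.2/4 = 10.3
  S = [[12.8, 1.3],
 [1.3, 10.3]].

Step 3 — invert S. det(S) = 12.8·10.3 - (1.3)² = 130.15.
  S^{-1} = (1/det) · [[d, -b], [-b, a]] = [[0.0791, -0.01],
 [-0.01, 0.0983]].

Step 4 — quadratic form (x̄ - mu_0)^T · S^{-1} · (x̄ - mu_0):
  S^{-1} · (x̄ - mu_0) = (0.0576, -0.2597),
  (x̄ - mu_0)^T · [...] = (0.4)·(0.0576) + (-2.6)·(-0.2597) = 0.6983.

Step 5 — scale by n: T² = 5 · 0.6983 = 3.4914.

T² ≈ 3.4914


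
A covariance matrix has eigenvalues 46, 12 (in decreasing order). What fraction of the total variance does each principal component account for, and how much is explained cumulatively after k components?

Step 1 — total variance = trace(Sigma) = Σ λ_i = 46 + 12 = 58.

Step 2 — fraction explained by component i = λ_i / Σ λ:
  PC1: 46/58 = 0.7931
  PC2: 12/58 = 0.2069

Step 3 — cumulative fraction after k components = (λ_1 + ... + λ_k) / Σ λ:
  k = 1: 46/58 = 0.7931
  k = 2: (46 + 12)/58 = 58/58 = 1

Summary (fraction, with percent):

explained: PC1 0.7931 (79.31%), PC2 0.2069 (20.69%);  cumulative: 0.7931, 1


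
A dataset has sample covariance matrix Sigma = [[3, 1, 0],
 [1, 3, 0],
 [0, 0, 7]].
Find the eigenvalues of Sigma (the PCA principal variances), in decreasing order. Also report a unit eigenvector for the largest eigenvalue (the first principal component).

Step 1 — characteristic polynomial p(λ) = det(λI - Sigma) = λ³ - tr·λ² + c_1·λ - det, where tr = trace, c_1 = sum of the principal 2×2 minors, det = det(Sigma):
  tr = 3 + 3 + 7 = 13,
  c_1 = (3·3 - (1)²) + (3·7 - (0)²) + (3·7 - (0)²) = 8 + 21 + 21 = 50,
  det = 3·(3·7 - (0)²) - (1)·((1)·7 - (0)·(0)) + (0)·((1)·(0) - 3·(0)) = 3·(21) - (1)·(7) + (0)·(0) = 56.
  So p(λ) = λ³ - 13λ² + 50λ - 56.
Step 2 — look for an integer root (rational root theorem: any rational root is an integer divisor of 56). Testing λ = 2:
  p(2) = 8 - 52 + 100 - 56 = 0  ✓
  Dividing out (λ - 2): p(λ) = (λ - 2)(λ² - 11λ + 28).
Step 3 — remaining eigenvalues from the quadratic λ² - 11λ + 28 = 0:
  Δ = 11² - 4·28 = 121 - 112 = 9,  λ = (11 ± √9)/2 = (11 ± 3)/2 = 7 or 4.
  Sorted: λ_1 = 7,  λ_2 = 4,  λ_3 = 2  (check: sum = 13 = tr ✓).

Step 4 — unit eigenvector for λ_1 = 7: v spans the null space of (Sigma - λ_1 I), whose rows are
  r_1 = (-4, 1, 0),  r_2 = (1, -4, 0),  r_3 = (0, 0, 0).
  v is orthogonal to every row, so take v ∝ r_1 × r_2 = ((1)·(0) - (0)·(-4), (0)·(1) - (-4)·(0), (-4)·(-4) - (1)·(1)) = (0, 0, 15).
  Rescale (divide by 15): u = (0, 0, 1).
  ||u|| = √((0)² + (0)² + (1)²) = √(1) = 1,  v_1 = u/||u|| ≈ (0, 0, 1) (||v_1|| = 1).

λ_1 = 7,  λ_2 = 4,  λ_3 = 2;  v_1 ≈ (0, 0, 1)


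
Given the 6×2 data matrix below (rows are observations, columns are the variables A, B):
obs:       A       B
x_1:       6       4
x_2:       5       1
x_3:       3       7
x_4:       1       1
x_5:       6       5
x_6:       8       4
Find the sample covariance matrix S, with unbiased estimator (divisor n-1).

Step 1 — column means:
  mean(A) = (6 + 5 + 3 + 1 + 6 + 8) / 6 = 29/6 = 4.8333
  mean(B) = (4 + 1 + 7 + 1 + 5 + 4) / 6 = 22/6 = 3.6667

Step 2 — sample covariance S[i,j] = (1/(n-1)) · Σ_k (x_{k,i} - mean_i) · (x_{k,j} - mean_j), with n-1 = 5.
  S[A,A] = ((1.1667)·(1.1667) + (0.1667)·(0.1667) + (-1.8333)·(-1.8333) + (-3.8333)·(-3.8333) + (1.1667)·(1.1667) + (3.1667)·(3.1667)) / 5 = 30.8333/5 = 6.1667
  S[A,B] = ((1.1667)·(0.3333) + (0.1667)·(-2.6667) + (-1.8333)·(3.3333) + (-3.8333)·(-2.6667) + (1.1667)·(1.3333) + (3.1667)·(0.3333)) / 5 = 6.6667/5 = 1.3333
  S[B,B] = ((0.3333)·(0.3333) + (-2.6667)·(-2.6667) + (3.3333)·(3.3333) + (-2.6667)·(-2.6667) + (1.3333)·(1.3333) + (0.3333)·(0.3333)) / 5 = 27.3333/5 = 5.4667

S is symmetric (S[j,i] = S[i,j]). Assembling:

S = [[6.1667, 1.3333],
 [1.3333, 5.4667]]


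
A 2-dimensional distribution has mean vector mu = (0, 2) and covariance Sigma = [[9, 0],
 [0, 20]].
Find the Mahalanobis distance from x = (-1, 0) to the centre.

Step 1 — centre the observation: (x - mu) = (-1, -2).

Step 2 — invert Sigma. det(Sigma) = 9·20 - (0)² = 180.
  Sigma^{-1} = (1/det) · [[d, -b], [-b, a]] = [[0.1111, 0],
 [0, 0.05]].

Step 3 — form the quadratic (x - mu)^T · Sigma^{-1} · (x - mu):
  Sigma^{-1} · (x - mu) = (-0.1111, -0.1).
  (x - mu)^T · [Sigma^{-1} · (x - mu)] = (-1)·(-0.1111) + (-2)·(-0.1) = 0.3111.

Step 4 — take square root: d = √(0.3111) ≈ 0.5578.

d(x, mu) = √(0.3111) ≈ 0.5578


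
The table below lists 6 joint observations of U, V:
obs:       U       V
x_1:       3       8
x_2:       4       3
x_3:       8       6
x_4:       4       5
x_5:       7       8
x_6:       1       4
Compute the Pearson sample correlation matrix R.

Step 1 — column means:
  mean(U) = (3 + 4 + 8 + 4 + 7 + 1) / 6 = 27/6 = 4.5
  mean(V) = (8 + 3 + 6 + 5 + 8 + 4) / 6 = 34/6 = 5.6667

Step 2 — sample variances and covariances s[i,j] = (1/(n-1)) · Σ_k (x_{k,i} - mean_i) · (x_{k,j} - mean_j), with n-1 = 5:
  s[U,U] = ((-1.5)·(-1.5) + (-0.5)·(-0.5) + (3.5)·(3.5) + (-0.5)·(-0.5) + (2.5)·(2.5) + (-3.5)·(-3.5)) / 5 = 33.5/5 = 6.7
  s[U,V] = ((-1.5)·(2.3333) + (-0.5)·(-2.6667) + (3.5)·(0.3333) + (-0.5)·(-0.6667) + (2.5)·(2.3333) + (-3.5)·(-1.6667)) / 5 = 11/5 = 2.2
  s[V,V] = ((2.3333)·(2.3333) + (-2.6667)·(-2.6667) + (0.3333)·(0.3333) + (-0.6667)·(-0.6667) + (2.3333)·(2.3333) + (-1.6667)·(-1.6667)) / 5 = 21.3333/5 = 4.2667
  Sample standard deviations s_i = √(s[i,i]):
  s(U) = √(6.7) = 2.5884
  s(V) = √(4.2667) = 2.0656

Step 3 — r_{ij} = s_{ij} / (s_i · s_j):
  r[U,U] = 1 (diagonal).
  r[U,V] = 2.2 / (2.5884 · 2.0656) = 2.2 / 5.3467 = 0.4115
  r[V,V] = 1 (diagonal).

R is symmetric with unit diagonal. Assembling:

R = [[1, 0.4115],
 [0.4115, 1]]


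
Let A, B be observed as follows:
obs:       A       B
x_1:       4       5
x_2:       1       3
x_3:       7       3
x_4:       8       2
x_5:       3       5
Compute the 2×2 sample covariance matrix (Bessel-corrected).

Step 1 — column means:
  mean(A) = (4 + 1 + 7 + 8 + 3) / 5 = 23/5 = 4.6
  mean(B) = (5 + 3 + 3 + 2 + 5) / 5 = 18/5 = 3.6

Step 2 — sample covariance S[i,j] = (1/(n-1)) · Σ_k (x_{k,i} - mean_i) · (x_{k,j} - mean_j), with n-1 = 4.
  S[A,A] = ((-0.6)·(-0.6) + (-3.6)·(-3.6) + (2.4)·(2.4) + (3.4)·(3.4) + (-1.6)·(-1.6)) / 4 = 33.2/4 = 8.3
  S[A,B] = ((-0.6)·(1.4) + (-3.6)·(-0.6) + (2.4)·(-0.6) + (3.4)·(-1.6) + (-1.6)·(1.4)) / 4 = -7.8/4 = -1.95
  S[B,B] = ((1.4)·(1.4) + (-0.6)·(-0.6) + (-0.6)·(-0.6) + (-1.6)·(-1.6) + (1.4)·(1.4)) / 4 = 7.2/4 = 1.8

S is symmetric (S[j,i] = S[i,j]). Assembling:

S = [[8.3, -1.95],
 [-1.95, 1.8]]


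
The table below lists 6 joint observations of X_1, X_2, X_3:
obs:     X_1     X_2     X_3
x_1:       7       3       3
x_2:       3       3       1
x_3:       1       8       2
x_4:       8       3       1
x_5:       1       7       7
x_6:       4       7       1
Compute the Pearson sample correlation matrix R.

Step 1 — column means:
  mean(X_1) = (7 + 3 + 1 + 8 + 1 + 4) / 6 = 24/6 = 4
  mean(X_2) = (3 + 3 + 8 + 3 + 7 + 7) / 6 = 31/6 = 5.1667
  mean(X_3) = (3 + 1 + 2 + 1 + 7 + 1) / 6 = 15/6 = 2.5

Step 2 — sample variances and covariances s[i,j] = (1/(n-1)) · Σ_k (x_{k,i} - mean_i) · (x_{k,j} - mean_j), with n-1 = 5:
  s[X_1,X_1] = ((3)·(3) + (-1)·(-1) + (-3)·(-3) + (4)·(4) + (-3)·(-3) + (0)·(0)) / 5 = 44/5 = 8.8
  s[X_1,X_2] = ((3)·(-2.1667) + (-1)·(-2.1667) + (-3)·(2.8333) + (4)·(-2.1667) + (-3)·(1.8333) + (0)·(1.8333)) / 5 = -27/5 = -5.4
  s[X_1,X_3] = ((3)·(0.5) + (-1)·(-1.5) + (-3)·(-0.5) + (4)·(-1.5) + (-3)·(4.5) + (0)·(-1.5)) / 5 = -15/5 = -3
  s[X_2,X_2] = ((-2.1667)·(-2.1667) + (-2.1667)·(-2.1667) + (2.8333)·(2.8333) + (-2.1667)·(-2.1667) + (1.8333)·(1.8333) + (1.8333)·(1.8333)) / 5 = 28.8333/5 = 5.7667
  s[X_2,X_3] = ((-2.1667)·(0.5) + (-2.1667)·(-1.5) + (2.8333)·(-0.5) + (-2.1667)·(-1.5) + (1.8333)·(4.5) + (1.8333)·(-1.5)) / 5 = 9.5/5 = 1.9
  s[X_3,X_3] = ((0.5)·(0.5) + (-1.5)·(-1.5) + (-0.5)·(-0.5) + (-1.5)·(-1.5) + (4.5)·(4.5) + (-1.5)·(-1.5)) / 5 = 27.5/5 = 5.5
  Sample standard deviations s_i = √(s[i,i]):
  s(X_1) = √(8.8) = 2.9665
  s(X_2) = √(5.7667) = 2.4014
  s(X_3) = √(5.5) = 2.3452

Step 3 — r_{ij} = s_{ij} / (s_i · s_j):
  r[X_1,X_1] = 1 (diagonal).
  r[X_1,X_2] = -5.4 / (2.9665 · 2.4014) = -5.4 / 7.1237 = -0.758
  r[X_1,X_3] = -3 / (2.9665 · 2.3452) = -3 / 6.957 = -0.4312
  r[X_2,X_2] = 1 (diagonal).
  r[X_2,X_3] = 1.9 / (2.4014 · 2.3452) = 1.9 / 5.6318 = 0.3374
  r[X_3,X_3] = 1 (diagonal).

R is symmetric with unit diagonal. Assembling:

R = [[1, -0.758, -0.4312],
 [-0.758, 1, 0.3374],
 [-0.4312, 0.3374, 1]]


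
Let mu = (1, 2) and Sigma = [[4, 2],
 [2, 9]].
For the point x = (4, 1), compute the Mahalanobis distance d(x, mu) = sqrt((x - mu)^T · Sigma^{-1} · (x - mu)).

Step 1 — centre the observation: (x - mu) = (3, -1).

Step 2 — invert Sigma. det(Sigma) = 4·9 - (2)² = 32.
  Sigma^{-1} = (1/det) · [[d, -b], [-b, a]] = [[0.2812, -0.0625],
 [-0.0625, 0.125]].

Step 3 — form the quadratic (x - mu)^T · Sigma^{-1} · (x - mu):
  Sigma^{-1} · (x - mu) = (0.9062, -0.3125).
  (x - mu)^T · [Sigma^{-1} · (x - mu)] = (3)·(0.9062) + (-1)·(-0.3125) = 3.0312.

Step 4 — take square root: d = √(3.0312) ≈ 1.741.

d(x, mu) = √(3.0312) ≈ 1.741


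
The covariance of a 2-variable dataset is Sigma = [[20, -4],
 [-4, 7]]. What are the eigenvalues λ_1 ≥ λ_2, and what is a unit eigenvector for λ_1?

Step 1 — characteristic polynomial of 2×2 Sigma:
  det(Sigma - λI) = λ² - trace · λ + det = 0.
  trace = 20 + 7 = 27, det = 20·7 - (-4)² = 124.
Step 2 — discriminant:
  Δ = trace² - 4·det = 729 - 496 = 233.
Step 3 — eigenvalues:
  λ = (trace ± √Δ)/2 = (27 ± 15.2643)/2,
  λ_1 = 21.1322,  λ_2 = 5.8678.

Step 4 — unit eigenvector for λ_1: solve (Sigma - λ_1 I)v = 0. First row:
  (20 - 21.1322)·v_x + (-4)·v_y = 0, i.e. (-1.1322)·v_x + (-4)·v_y = 0,
  so v ∝ (b, λ_1 - a) = (-4, 1.1322); multiply by -1 so the first entry is positive: u = (4, -1.1322).
  ||u|| = √((4)² + (-1.1322)²) = √(17.2818) ≈ 4.1571,
  v_1 = u/||u|| ≈ (0.9622, -0.2723) (||v_1|| = 1).

λ_1 = 21.1322,  λ_2 = 5.8678;  v_1 ≈ (0.9622, -0.2723)


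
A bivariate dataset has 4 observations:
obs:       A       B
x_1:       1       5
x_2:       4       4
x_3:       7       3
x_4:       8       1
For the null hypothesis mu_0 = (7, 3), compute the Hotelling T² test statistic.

Step 1 — sample mean vector:
  mean(A) = (1 + 4 + 7 + 8) / 4 = 20/4 = 5
  mean(B) = (5 + 4 + 3 + 1) / 4 = 13/4 = 3.25
  x̄ = (5, 3.25),  deviation x̄ - mu_0 = (5, 3.25) - (7, 3) = (-2, 0.25).

Step 2 — sample covariance matrix, S[i,j] = (1/(n-1)) · Σ_k (x_{k,i} - mean_i) · (x_{k,j} - mean_j), divisor n-1 = 3:
  S[A,A] = ((-4)·(-4) + (-1)·(-1) + (2)·(2) + (3)·(3)) / 3 = 30/3 = 10
  S[A,B] = ((-4)·(1.75) + (-1)·(0.75) + (2)·(-0.25) + (3)·(-2.25)) / 3 = -15/3 = -5
  S[B,B] = ((1.75)·(1.75) + (0.75)·(0.75) + (-0.25)·(-0.25) + (-2.25)·(-2.25)) / 3 = 8.75/3 = 2.9167
  S = [[10, -5],
 [-5, 2.9167]].

Step 3 — invert S. det(S) = 10·2.9167 - (-5)² = 4.1667.
  S^{-1} = (1/det) · [[d, -b], [-b, a]] = [[0.7, 1.2],
 [1.2, 2.4]].

Step 4 — quadratic form (x̄ - mu_0)^T · S^{-1} · (x̄ - mu_0):
  S^{-1} · (x̄ - mu_0) = (-1.1, -1.8),
  (x̄ - mu_0)^T · [...] = (-2)·(-1.1) + (0.25)·(-1.8) = 1.75.

Step 5 — scale by n: T² = 4 · 1.75 = 7.

T² ≈ 7


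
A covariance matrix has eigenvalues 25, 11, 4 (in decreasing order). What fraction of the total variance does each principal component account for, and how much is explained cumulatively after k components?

Step 1 — total variance = trace(Sigma) = Σ λ_i = 25 + 11 + 4 = 40.

Step 2 — fraction explained by component i = λ_i / Σ λ:
  PC1: 25/40 = 0.625
  PC2: 11/40 = 0.275
  PC3: 4/40 = 0.1

Step 3 — cumulative fraction after k components = (λ_1 + ... + λ_k) / Σ λ:
  k = 1: 25/40 = 0.625
  k = 2: (25 + 11)/40 = 36/40 = 0.9
  k = 3: (25 + 11 + 4)/40 = 40/40 = 1

Summary (fraction, with percent):

explained: PC1 0.625 (62.5%), PC2 0.275 (27.5%), PC3 0.1 (10%);  cumulative: 0.625, 0.9, 1


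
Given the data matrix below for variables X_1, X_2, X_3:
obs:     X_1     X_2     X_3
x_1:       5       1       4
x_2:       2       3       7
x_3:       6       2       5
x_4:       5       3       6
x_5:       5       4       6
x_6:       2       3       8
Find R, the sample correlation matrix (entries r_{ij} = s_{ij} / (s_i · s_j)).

Step 1 — column means:
  mean(X_1) = (5 + 2 + 6 + 5 + 5 + 2) / 6 = 25/6 = 4.1667
  mean(X_2) = (1 + 3 + 2 + 3 + 4 + 3) / 6 = 16/6 = 2.6667
  mean(X_3) = (4 + 7 + 5 + 6 + 6 + 8) / 6 = 36/6 = 6

Step 2 — sample variances and covariances s[i,j] = (1/(n-1)) · Σ_k (x_{k,i} - mean_i) · (x_{k,j} - mean_j), with n-1 = 5:
  s[X_1,X_1] = ((0.8333)·(0.8333) + (-2.1667)·(-2.1667) + (1.8333)·(1.8333) + (0.8333)·(0.8333) + (0.8333)·(0.8333) + (-2.1667)·(-2.1667)) / 5 = 14.8333/5 = 2.9667
  s[X_1,X_2] = ((0.8333)·(-1.6667) + (-2.1667)·(0.3333) + (1.8333)·(-0.6667) + (0.8333)·(0.3333) + (0.8333)·(1.3333) + (-2.1667)·(0.3333)) / 5 = -2.6667/5 = -0.5333
  s[X_1,X_3] = ((0.8333)·(-2) + (-2.1667)·(1) + (1.8333)·(-1) + (0.8333)·(0) + (0.8333)·(0) + (-2.1667)·(2)) / 5 = -10/5 = -2
  s[X_2,X_2] = ((-1.6667)·(-1.6667) + (0.3333)·(0.3333) + (-0.6667)·(-0.6667) + (0.3333)·(0.3333) + (1.3333)·(1.3333) + (0.3333)·(0.3333)) / 5 = 5.3333/5 = 1.0667
  s[X_2,X_3] = ((-1.6667)·(-2) + (0.3333)·(1) + (-0.6667)·(-1) + (0.3333)·(0) + (1.3333)·(0) + (0.3333)·(2)) / 5 = 5/5 = 1
  s[X_3,X_3] = ((-2)·(-2) + (1)·(1) + (-1)·(-1) + (0)·(0) + (0)·(0) + (2)·(2)) / 5 = 10/5 = 2
  Sample standard deviations s_i = √(s[i,i]):
  s(X_1) = √(2.9667) = 1.7224
  s(X_2) = √(1.0667) = 1.0328
  s(X_3) = √(2) = 1.4142

Step 3 — r_{ij} = s_{ij} / (s_i · s_j):
  r[X_1,X_1] = 1 (diagonal).
  r[X_1,X_2] = -0.5333 / (1.7224 · 1.0328) = -0.5333 / 1.7789 = -0.2998
  r[X_1,X_3] = -2 / (1.7224 · 1.4142) = -2 / 2.4358 = -0.8211
  r[X_2,X_2] = 1 (diagonal).
  r[X_2,X_3] = 1 / (1.0328 · 1.4142) = 1 / 1.4606 = 0.6847
  r[X_3,X_3] = 1 (diagonal).

R is symmetric with unit diagonal. Assembling:

R = [[1, -0.2998, -0.8211],
 [-0.2998, 1, 0.6847],
 [-0.8211, 0.6847, 1]]


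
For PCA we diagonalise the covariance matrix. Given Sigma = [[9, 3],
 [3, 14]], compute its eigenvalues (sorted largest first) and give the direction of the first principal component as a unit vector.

Step 1 — characteristic polynomial of 2×2 Sigma:
  det(Sigma - λI) = λ² - trace · λ + det = 0.
  trace = 9 + 14 = 23, det = 9·14 - (3)² = 117.
Step 2 — discriminant:
  Δ = trace² - 4·det = 529 - 468 = 61.
Step 3 — eigenvalues:
  λ = (trace ± √Δ)/2 = (23 ± 7.8102)/2,
  λ_1 = 15.4051,  λ_2 = 7.5949.

Step 4 — unit eigenvector for λ_1: solve (Sigma - λ_1 I)v = 0. First row:
  (9 - 15.4051)·v_x + (3)·v_y = 0, i.e. (-6.4051)·v_x + (3)·v_y = 0,
  so v ∝ (b, λ_1 - a) = (3, 6.4051) = u.
  ||u|| = √((3)² + (6.4051)²) = √(50.0256) ≈ 7.0729,
  v_1 = u/||u|| ≈ (0.4242, 0.9056) (||v_1|| = 1).

λ_1 = 15.4051,  λ_2 = 7.5949;  v_1 ≈ (0.4242, 0.9056)


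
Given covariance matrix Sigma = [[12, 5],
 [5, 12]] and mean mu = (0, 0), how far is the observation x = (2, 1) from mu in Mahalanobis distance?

Step 1 — centre the observation: (x - mu) = (2, 1).

Step 2 — invert Sigma. det(Sigma) = 12·12 - (5)² = 119.
  Sigma^{-1} = (1/det) · [[d, -b], [-b, a]] = [[0.1008, -0.042],
 [-0.042, 0.1008]].

Step 3 — form the quadratic (x - mu)^T · Sigma^{-1} · (x - mu):
  Sigma^{-1} · (x - mu) = (0.1597, 0.0168).
  (x - mu)^T · [Sigma^{-1} · (x - mu)] = (2)·(0.1597) + (1)·(0.0168) = 0.3361.

Step 4 — take square root: d = √(0.3361) ≈ 0.5798.

d(x, mu) = √(0.3361) ≈ 0.5798


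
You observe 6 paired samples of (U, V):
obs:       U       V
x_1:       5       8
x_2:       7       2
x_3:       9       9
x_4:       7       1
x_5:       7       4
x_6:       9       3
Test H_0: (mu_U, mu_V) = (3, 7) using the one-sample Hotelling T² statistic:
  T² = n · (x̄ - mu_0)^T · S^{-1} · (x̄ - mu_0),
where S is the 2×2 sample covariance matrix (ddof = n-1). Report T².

Step 1 — sample mean vector:
  mean(U) = (5 + 7 + 9 + 7 + 7 + 9) / 6 = 44/6 = 7.3333
  mean(V) = (8 + 2 + 9 + 1 + 4 + 3) / 6 = 27/6 = 4.5
  x̄ = (7.3333, 4.5),  deviation x̄ - mu_0 = (7.3333, 4.5) - (3, 7) = (4.3333, -2.5).

Step 2 — sample covariance matrix, S[i,j] = (1/(n-1)) · Σ_k (x_{k,i} - mean_i) · (x_{k,j} - mean_j), divisor n-1 = 5:
  S[U,U] = ((-2.3333)·(-2.3333) + (-0.3333)·(-0.3333) + (1.6667)·(1.6667) + (-0.3333)·(-0.3333) + (-0.3333)·(-0.3333) + (1.6667)·(1.6667)) / 5 = 11.3333/5 = 2.2667
  S[U,V] = ((-2.3333)·(3.5) + (-0.3333)·(-2.5) + (1.6667)·(4.5) + (-0.3333)·(-3.5) + (-0.3333)·(-0.5) + (1.6667)·(-1.5)) / 5 = -1/5 = -0.2
  S[V,V] = ((3.5)·(3.5) + (-2.5)·(-2.5) + (4.5)·(4.5) + (-3.5)·(-3.5) + (-0.5)·(-0.5) + (-1.5)·(-1.5)) / 5 = 53.5/5 = 10.7
  S = [[2.2667, -0.2],
 [-0.2, 10.7]].

Step 3 — invert S. det(S) = 2.2667·10.7 - (-0.2)² = 24.2133.
  S^{-1} = (1/det) · [[d, -b], [-b, a]] = [[0.4419, 0.0083],
 [0.0083, 0.0936]].

Step 4 — quadratic form (x̄ - mu_0)^T · S^{-1} · (x̄ - mu_0):
  S^{-1} · (x̄ - mu_0) = (1.8943, -0.1982),
  (x̄ - mu_0)^T · [...] = (4.3333)·(1.8943) + (-2.5)·(-0.1982) = 8.7041.

Step 5 — scale by n: T² = 6 · 8.7041 = 52.2247.

T² ≈ 52.2247


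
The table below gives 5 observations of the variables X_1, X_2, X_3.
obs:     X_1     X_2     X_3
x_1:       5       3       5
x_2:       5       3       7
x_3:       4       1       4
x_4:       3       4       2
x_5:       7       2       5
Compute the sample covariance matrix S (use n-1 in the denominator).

Step 1 — column means:
  mean(X_1) = (5 + 5 + 4 + 3 + 7) / 5 = 24/5 = 4.8
  mean(X_2) = (3 + 3 + 1 + 4 + 2) / 5 = 13/5 = 2.6
  mean(X_3) = (5 + 7 + 4 + 2 + 5) / 5 = 23/5 = 4.6

Step 2 — sample covariance S[i,j] = (1/(n-1)) · Σ_k (x_{k,i} - mean_i) · (x_{k,j} - mean_j), with n-1 = 4.
  S[X_1,X_1] = ((0.2)·(0.2) + (0.2)·(0.2) + (-0.8)·(-0.8) + (-1.8)·(-1.8) + (2.2)·(2.2)) / 4 = 8.8/4 = 2.2
  S[X_1,X_2] = ((0.2)·(0.4) + (0.2)·(0.4) + (-0.8)·(-1.6) + (-1.8)·(1.4) + (2.2)·(-0.6)) / 4 = -2.4/4 = -0.6
  S[X_1,X_3] = ((0.2)·(0.4) + (0.2)·(2.4) + (-0.8)·(-0.6) + (-1.8)·(-2.6) + (2.2)·(0.4)) / 4 = 6.6/4 = 1.65
  S[X_2,X_2] = ((0.4)·(0.4) + (0.4)·(0.4) + (-1.6)·(-1.6) + (1.4)·(1.4) + (-0.6)·(-0.6)) / 4 = 5.2/4 = 1.3
  S[X_2,X_3] = ((0.4)·(0.4) + (0.4)·(2.4) + (-1.6)·(-0.6) + (1.4)·(-2.6) + (-0.6)·(0.4)) / 4 = -1.8/4 = -0.45
  S[X_3,X_3] = ((0.4)·(0.4) + (2.4)·(2.4) + (-0.6)·(-0.6) + (-2.6)·(-2.6) + (0.4)·(0.4)) / 4 = 13.2/4 = 3.3

S is symmetric (S[j,i] = S[i,j]). Assembling:

S = [[2.2, -0.6, 1.65],
 [-0.6, 1.3, -0.45],
 [1.65, -0.45, 3.3]]


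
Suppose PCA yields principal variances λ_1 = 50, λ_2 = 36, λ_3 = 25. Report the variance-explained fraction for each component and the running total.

Step 1 — total variance = trace(Sigma) = Σ λ_i = 50 + 36 + 25 = 111.

Step 2 — fraction explained by component i = λ_i / Σ λ:
  PC1: 50/111 = 0.4505
  PC2: 36/111 = 0.3243
  PC3: 25/111 = 0.2252

Step 3 — cumulative fraction after k components = (λ_1 + ... + λ_k) / Σ λ:
  k = 1: 50/111 = 0.4505
  k = 2: (50 + 36)/111 = 86/111 = 0.7748
  k = 3: (50 + 36 + 25)/111 = 111/111 = 1

Summary (fraction, with percent):

explained: PC1 0.4505 (45.05%), PC2 0.3243 (32.43%), PC3 0.2252 (22.52%);  cumulative: 0.4505, 0.7748, 1


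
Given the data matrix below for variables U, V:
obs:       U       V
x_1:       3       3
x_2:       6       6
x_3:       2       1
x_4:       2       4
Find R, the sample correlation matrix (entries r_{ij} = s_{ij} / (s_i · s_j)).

Step 1 — column means:
  mean(U) = (3 + 6 + 2 + 2) / 4 = 13/4 = 3.25
  mean(V) = (3 + 6 + 1 + 4) / 4 = 14/4 = 3.5

Step 2 — sample variances and covariances s[i,j] = (1/(n-1)) · Σ_k (x_{k,i} - mean_i) · (x_{k,j} - mean_j), with n-1 = 3:
  s[U,U] = ((-0.25)·(-0.25) + (2.75)·(2.75) + (-1.25)·(-1.25) + (-1.25)·(-1.25)) / 3 = 10.75/3 = 3.5833
  s[U,V] = ((-0.25)·(-0.5) + (2.75)·(2.5) + (-1.25)·(-2.5) + (-1.25)·(0.5)) / 3 = 9.5/3 = 3.1667
  s[V,V] = ((-0.5)·(-0.5) + (2.5)·(2.5) + (-2.5)·(-2.5) + (0.5)·(0.5)) / 3 = 13/3 = 4.3333
  Sample standard deviations s_i = √(s[i,i]):
  s(U) = √(3.5833) = 1.893
  s(V) = √(4.3333) = 2.0817

Step 3 — r_{ij} = s_{ij} / (s_i · s_j):
  r[U,U] = 1 (diagonal).
  r[U,V] = 3.1667 / (1.893 · 2.0817) = 3.1667 / 3.9405 = 0.8036
  r[V,V] = 1 (diagonal).

R is symmetric with unit diagonal. Assembling:

R = [[1, 0.8036],
 [0.8036, 1]]


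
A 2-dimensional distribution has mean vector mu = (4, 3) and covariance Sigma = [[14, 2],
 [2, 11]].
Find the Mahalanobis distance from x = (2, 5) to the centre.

Step 1 — centre the observation: (x - mu) = (-2, 2).

Step 2 — invert Sigma. det(Sigma) = 14·11 - (2)² = 150.
  Sigma^{-1} = (1/det) · [[d, -b], [-b, a]] = [[0.0733, -0.0133],
 [-0.0133, 0.0933]].

Step 3 — form the quadratic (x - mu)^T · Sigma^{-1} · (x - mu):
  Sigma^{-1} · (x - mu) = (-0.1733, 0.2133).
  (x - mu)^T · [Sigma^{-1} · (x - mu)] = (-2)·(-0.1733) + (2)·(0.2133) = 0.7733.

Step 4 — take square root: d = √(0.7733) ≈ 0.8794.

d(x, mu) = √(0.7733) ≈ 0.8794


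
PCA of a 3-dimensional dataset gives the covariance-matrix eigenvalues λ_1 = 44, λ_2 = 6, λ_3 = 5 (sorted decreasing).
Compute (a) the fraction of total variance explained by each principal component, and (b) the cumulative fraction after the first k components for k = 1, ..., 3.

Step 1 — total variance = trace(Sigma) = Σ λ_i = 44 + 6 + 5 = 55.

Step 2 — fraction explained by component i = λ_i / Σ λ:
  PC1: 44/55 = 0.8
  PC2: 6/55 = 0.1091
  PC3: 5/55 = 0.0909

Step 3 — cumulative fraction after k components = (λ_1 + ... + λ_k) / Σ λ:
  k = 1: 44/55 = 0.8
  k = 2: (44 + 6)/55 = 50/55 = 0.9091
  k = 3: (44 + 6 + 5)/55 = 55/55 = 1

Summary (fraction, with percent):

explained: PC1 0.8 (80%), PC2 0.1091 (10.91%), PC3 0.0909 (9.09%);  cumulative: 0.8, 0.9091, 1


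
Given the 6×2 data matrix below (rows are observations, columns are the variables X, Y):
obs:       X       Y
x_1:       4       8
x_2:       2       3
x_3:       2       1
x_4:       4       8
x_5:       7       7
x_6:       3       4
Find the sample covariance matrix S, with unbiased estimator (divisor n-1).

Step 1 — column means:
  mean(X) = (4 + 2 + 2 + 4 + 7 + 3) / 6 = 22/6 = 3.6667
  mean(Y) = (8 + 3 + 1 + 8 + 7 + 4) / 6 = 31/6 = 5.1667

Step 2 — sample covariance S[i,j] = (1/(n-1)) · Σ_k (x_{k,i} - mean_i) · (x_{k,j} - mean_j), with n-1 = 5.
  S[X,X] = ((0.3333)·(0.3333) + (-1.6667)·(-1.6667) + (-1.6667)·(-1.6667) + (0.3333)·(0.3333) + (3.3333)·(3.3333) + (-0.6667)·(-0.6667)) / 5 = 17.3333/5 = 3.4667
  S[X,Y] = ((0.3333)·(2.8333) + (-1.6667)·(-2.1667) + (-1.6667)·(-4.1667) + (0.3333)·(2.8333) + (3.3333)·(1.8333) + (-0.6667)·(-1.1667)) / 5 = 19.3333/5 = 3.8667
  S[Y,Y] = ((2.8333)·(2.8333) + (-2.1667)·(-2.1667) + (-4.1667)·(-4.1667) + (2.8333)·(2.8333) + (1.8333)·(1.8333) + (-1.1667)·(-1.1667)) / 5 = 42.8333/5 = 8.5667

S is symmetric (S[j,i] = S[i,j]). Assembling:

S = [[3.4667, 3.8667],
 [3.8667, 8.5667]]


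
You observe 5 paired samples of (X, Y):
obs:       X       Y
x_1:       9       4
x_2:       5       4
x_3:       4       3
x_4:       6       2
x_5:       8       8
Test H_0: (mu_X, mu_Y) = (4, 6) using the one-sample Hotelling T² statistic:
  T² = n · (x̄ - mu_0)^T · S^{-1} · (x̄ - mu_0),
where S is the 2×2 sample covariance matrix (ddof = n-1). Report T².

Step 1 — sample mean vector:
  mean(X) = (9 + 5 + 4 + 6 + 8) / 5 = 32/5 = 6.4
  mean(Y) = (4 + 4 + 3 + 2 + 8) / 5 = 21/5 = 4.2
  x̄ = (6.4, 4.2),  deviation x̄ - mu_0 = (6.4, 4.2) - (4, 6) = (2.4, -1.8).

Step 2 — sample covariance matrix, S[i,j] = (1/(n-1)) · Σ_k (x_{k,i} - mean_i) · (x_{k,j} - mean_j), divisor n-1 = 4:
  S[X,X] = ((2.6)·(2.6) + (-1.4)·(-1.4) + (-2.4)·(-2.4) + (-0.4)·(-0.4) + (1.6)·(1.6)) / 4 = 17.2/4 = 4.3
  S[X,Y] = ((2.6)·(-0.2) + (-1.4)·(-0.2) + (-2.4)·(-1.2) + (-0.4)·(-2.2) + (1.6)·(3.8)) / 4 = 9.6/4 = 2.4
  S[Y,Y] = ((-0.2)·(-0.2) + (-0.2)·(-0.2) + (-1.2)·(-1.2) + (-2.2)·(-2.2) + (3.8)·(3.8)) / 4 = 20.8/4 = 5.2
  S = [[4.3, 2.4],
 [2.4, 5.2]].

Step 3 — invert S. det(S) = 4.3·5.2 - (2.4)² = 16.6.
  S^{-1} = (1/det) · [[d, -b], [-b, a]] = [[0.3133, -0.1446],
 [-0.1446, 0.259]].

Step 4 — quadratic form (x̄ - mu_0)^T · S^{-1} · (x̄ - mu_0):
  S^{-1} · (x̄ - mu_0) = (1.012, -0.8133),
  (x̄ - mu_0)^T · [...] = (2.4)·(1.012) + (-1.8)·(-0.8133) = 3.8928.

Step 5 — scale by n: T² = 5 · 3.8928 = 19.4639.

T² ≈ 19.4639


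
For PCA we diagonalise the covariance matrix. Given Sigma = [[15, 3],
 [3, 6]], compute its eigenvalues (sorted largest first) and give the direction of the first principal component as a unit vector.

Step 1 — characteristic polynomial of 2×2 Sigma:
  det(Sigma - λI) = λ² - trace · λ + det = 0.
  trace = 15 + 6 = 21, det = 15·6 - (3)² = 81.
Step 2 — discriminant:
  Δ = trace² - 4·det = 441 - 324 = 117.
Step 3 — eigenvalues:
  λ = (trace ± √Δ)/2 = (21 ± 10.8167)/2,
  λ_1 = 15.9083,  λ_2 = 5.0917.

Step 4 — unit eigenvector for λ_1: solve (Sigma - λ_1 I)v = 0. First row:
  (15 - 15.9083)·v_x + (3)·v_y = 0, i.e. (-0.9083)·v_x + (3)·v_y = 0,
  so v ∝ (b, λ_1 - a) = (3, 0.9083) = u.
  ||u|| = √((3)² + (0.9083)²) = √(9.8251) ≈ 3.1345,
  v_1 = u/||u|| ≈ (0.9571, 0.2898) (||v_1|| = 1).

λ_1 = 15.9083,  λ_2 = 5.0917;  v_1 ≈ (0.9571, 0.2898)


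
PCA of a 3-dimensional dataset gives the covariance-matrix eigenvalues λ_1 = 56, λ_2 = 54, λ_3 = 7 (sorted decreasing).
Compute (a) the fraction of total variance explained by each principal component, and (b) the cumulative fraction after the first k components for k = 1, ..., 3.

Step 1 — total variance = trace(Sigma) = Σ λ_i = 56 + 54 + 7 = 117.

Step 2 — fraction explained by component i = λ_i / Σ λ:
  PC1: 56/117 = 0.4786
  PC2: 54/117 = 0.4615
  PC3: 7/117 = 0.0598

Step 3 — cumulative fraction after k components = (λ_1 + ... + λ_k) / Σ λ:
  k = 1: 56/117 = 0.4786
  k = 2: (56 + 54)/117 = 110/117 = 0.9402
  k = 3: (56 + 54 + 7)/117 = 117/117 = 1

Summary (fraction, with percent):

explained: PC1 0.4786 (47.86%), PC2 0.4615 (46.15%), PC3 0.0598 (5.98%);  cumulative: 0.4786, 0.9402, 1


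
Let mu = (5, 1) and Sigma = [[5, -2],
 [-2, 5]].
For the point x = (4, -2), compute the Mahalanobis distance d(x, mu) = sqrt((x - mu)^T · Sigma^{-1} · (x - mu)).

Step 1 — centre the observation: (x - mu) = (-1, -3).

Step 2 — invert Sigma. det(Sigma) = 5·5 - (-2)² = 21.
  Sigma^{-1} = (1/det) · [[d, -b], [-b, a]] = [[0.2381, 0.0952],
 [0.0952, 0.2381]].

Step 3 — form the quadratic (x - mu)^T · Sigma^{-1} · (x - mu):
  Sigma^{-1} · (x - mu) = (-0.5238, -0.8095).
  (x - mu)^T · [Sigma^{-1} · (x - mu)] = (-1)·(-0.5238) + (-3)·(-0.8095) = 2.9524.

Step 4 — take square root: d = √(2.9524) ≈ 1.7182.

d(x, mu) = √(2.9524) ≈ 1.7182


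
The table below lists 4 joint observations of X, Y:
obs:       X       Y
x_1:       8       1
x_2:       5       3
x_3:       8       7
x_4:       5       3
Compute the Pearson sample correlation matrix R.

Step 1 — column means:
  mean(X) = (8 + 5 + 8 + 5) / 4 = 26/4 = 6.5
  mean(Y) = (1 + 3 + 7 + 3) / 4 = 14/4 = 3.5

Step 2 — sample variances and covariances s[i,j] = (1/(n-1)) · Σ_k (x_{k,i} - mean_i) · (x_{k,j} - mean_j), with n-1 = 3:
  s[X,X] = ((1.5)·(1.5) + (-1.5)·(-1.5) + (1.5)·(1.5) + (-1.5)·(-1.5)) / 3 = 9/3 = 3
  s[X,Y] = ((1.5)·(-2.5) + (-1.5)·(-0.5) + (1.5)·(3.5) + (-1.5)·(-0.5)) / 3 = 3/3 = 1
  s[Y,Y] = ((-2.5)·(-2.5) + (-0.5)·(-0.5) + (3.5)·(3.5) + (-0.5)·(-0.5)) / 3 = 19/3 = 6.3333
  Sample standard deviations s_i = √(s[i,i]):
  s(X) = √(3) = 1.7321
  s(Y) = √(6.3333) = 2.5166

Step 3 — r_{ij} = s_{ij} / (s_i · s_j):
  r[X,X] = 1 (diagonal).
  r[X,Y] = 1 / (1.7321 · 2.5166) = 1 / 4.3589 = 0.2294
  r[Y,Y] = 1 (diagonal).

R is symmetric with unit diagonal. Assembling:

R = [[1, 0.2294],
 [0.2294, 1]]


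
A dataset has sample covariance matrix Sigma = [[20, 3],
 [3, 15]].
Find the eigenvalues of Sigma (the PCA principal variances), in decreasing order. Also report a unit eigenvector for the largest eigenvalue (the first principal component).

Step 1 — characteristic polynomial of 2×2 Sigma:
  det(Sigma - λI) = λ² - trace · λ + det = 0.
  trace = 20 + 15 = 35, det = 20·15 - (3)² = 291.
Step 2 — discriminant:
  Δ = trace² - 4·det = 1225 - 1164 = 61.
Step 3 — eigenvalues:
  λ = (trace ± √Δ)/2 = (35 ± 7.8102)/2,
  λ_1 = 21.4051,  λ_2 = 13.5949.

Step 4 — unit eigenvector for λ_1: solve (Sigma - λ_1 I)v = 0. First row:
  (20 - 21.4051)·v_x + (3)·v_y = 0, i.e. (-1.4051)·v_x + (3)·v_y = 0,
  so v ∝ (b, λ_1 - a) = (3, 1.4051) = u.
  ||u|| = √((3)² + (1.4051)²) = √(10.9744) ≈ 3.3128,
  v_1 = u/||u|| ≈ (0.9056, 0.4242) (||v_1|| = 1).

λ_1 = 21.4051,  λ_2 = 13.5949;  v_1 ≈ (0.9056, 0.4242)


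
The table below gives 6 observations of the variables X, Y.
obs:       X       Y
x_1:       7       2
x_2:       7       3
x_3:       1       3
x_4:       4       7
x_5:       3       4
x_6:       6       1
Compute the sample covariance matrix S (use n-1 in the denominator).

Step 1 — column means:
  mean(X) = (7 + 7 + 1 + 4 + 3 + 6) / 6 = 28/6 = 4.6667
  mean(Y) = (2 + 3 + 3 + 7 + 4 + 1) / 6 = 20/6 = 3.3333

Step 2 — sample covariance S[i,j] = (1/(n-1)) · Σ_k (x_{k,i} - mean_i) · (x_{k,j} - mean_j), with n-1 = 5.
  S[X,X] = ((2.3333)·(2.3333) + (2.3333)·(2.3333) + (-3.6667)·(-3.6667) + (-0.6667)·(-0.6667) + (-1.6667)·(-1.6667) + (1.3333)·(1.3333)) / 5 = 29.3333/5 = 5.8667
  S[X,Y] = ((2.3333)·(-1.3333) + (2.3333)·(-0.3333) + (-3.6667)·(-0.3333) + (-0.6667)·(3.6667) + (-1.6667)·(0.6667) + (1.3333)·(-2.3333)) / 5 = -9.3333/5 = -1.8667
  S[Y,Y] = ((-1.3333)·(-1.3333) + (-0.3333)·(-0.3333) + (-0.3333)·(-0.3333) + (3.6667)·(3.6667) + (0.6667)·(0.6667) + (-2.3333)·(-2.3333)) / 5 = 21.3333/5 = 4.2667

S is symmetric (S[j,i] = S[i,j]). Assembling:

S = [[5.8667, -1.8667],
 [-1.8667, 4.2667]]


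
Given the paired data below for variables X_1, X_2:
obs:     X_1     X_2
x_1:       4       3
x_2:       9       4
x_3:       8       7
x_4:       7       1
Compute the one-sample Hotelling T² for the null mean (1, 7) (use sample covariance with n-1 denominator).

Step 1 — sample mean vector:
  mean(X_1) = (4 + 9 + 8 + 7) / 4 = 28/4 = 7
  mean(X_2) = (3 + 4 + 7 + 1) / 4 = 15/4 = 3.75
  x̄ = (7, 3.75),  deviation x̄ - mu_0 = (7, 3.75) - (1, 7) = (6, -3.25).

Step 2 — sample covariance matrix, S[i,j] = (1/(n-1)) · Σ_k (x_{k,i} - mean_i) · (x_{k,j} - mean_j), divisor n-1 = 3:
  S[X_1,X_1] = ((-3)·(-3) + (2)·(2) + (1)·(1) + (0)·(0)) / 3 = 14/3 = 4.6667
  S[X_1,X_2] = ((-3)·(-0.75) + (2)·(0.25) + (1)·(3.25) + (0)·(-2.75)) / 3 = 6/3 = 2
  S[X_2,X_2] = ((-0.75)·(-0.75) + (0.25)·(0.25) + (3.25)·(3.25) + (-2.75)·(-2.75)) / 3 = 18.75/3 = 6.25
  S = [[4.6667, 2],
 [2, 6.25]].

Step 3 — invert S. det(S) = 4.6667·6.25 - (2)² = 25.1667.
  S^{-1} = (1/det) · [[d, -b], [-b, a]] = [[0.2483, -0.0795],
 [-0.0795, 0.1854]].

Step 4 — quadratic form (x̄ - mu_0)^T · S^{-1} · (x̄ - mu_0):
  S^{-1} · (x̄ - mu_0) = (1.7483, -1.0795),
  (x̄ - mu_0)^T · [...] = (6)·(1.7483) + (-3.25)·(-1.0795) = 13.9983.

Step 5 — scale by n: T² = 4 · 13.9983 = 55.9934.

T² ≈ 55.9934


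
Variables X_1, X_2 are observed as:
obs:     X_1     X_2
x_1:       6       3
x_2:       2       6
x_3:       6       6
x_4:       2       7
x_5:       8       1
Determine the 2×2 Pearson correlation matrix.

Step 1 — column means:
  mean(X_1) = (6 + 2 + 6 + 2 + 8) / 5 = 24/5 = 4.8
  mean(X_2) = (3 + 6 + 6 + 7 + 1) / 5 = 23/5 = 4.6

Step 2 — sample variances and covariances s[i,j] = (1/(n-1)) · Σ_k (x_{k,i} - mean_i) · (x_{k,j} - mean_j), with n-1 = 4:
  s[X_1,X_1] = ((1.2)·(1.2) + (-2.8)·(-2.8) + (1.2)·(1.2) + (-2.8)·(-2.8) + (3.2)·(3.2)) / 4 = 28.8/4 = 7.2
  s[X_1,X_2] = ((1.2)·(-1.6) + (-2.8)·(1.4) + (1.2)·(1.4) + (-2.8)·(2.4) + (3.2)·(-3.6)) / 4 = -22.4/4 = -5.6
  s[X_2,X_2] = ((-1.6)·(-1.6) + (1.4)·(1.4) + (1.4)·(1.4) + (2.4)·(2.4) + (-3.6)·(-3.6)) / 4 = 25.2/4 = 6.3
  Sample standard deviations s_i = √(s[i,i]):
  s(X_1) = √(7.2) = 2.6833
  s(X_2) = √(6.3) = 2.51

Step 3 — r_{ij} = s_{ij} / (s_i · s_j):
  r[X_1,X_1] = 1 (diagonal).
  r[X_1,X_2] = -5.6 / (2.6833 · 2.51) = -5.6 / 6.735 = -0.8315
  r[X_2,X_2] = 1 (diagonal).

R is symmetric with unit diagonal. Assembling:

R = [[1, -0.8315],
 [-0.8315, 1]]


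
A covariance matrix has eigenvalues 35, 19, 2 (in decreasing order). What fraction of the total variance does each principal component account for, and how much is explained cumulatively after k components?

Step 1 — total variance = trace(Sigma) = Σ λ_i = 35 + 19 + 2 = 56.

Step 2 — fraction explained by component i = λ_i / Σ λ:
  PC1: 35/56 = 0.625
  PC2: 19/56 = 0.3393
  PC3: 2/56 = 0.0357

Step 3 — cumulative fraction after k components = (λ_1 + ... + λ_k) / Σ λ:
  k = 1: 35/56 = 0.625
  k = 2: (35 + 19)/56 = 54/56 = 0.9643
  k = 3: (35 + 19 + 2)/56 = 56/56 = 1

Summary (fraction, with percent):

explained: PC1 0.625 (62.5%), PC2 0.3393 (33.93%), PC3 0.0357 (3.57%);  cumulative: 0.625, 0.9643, 1


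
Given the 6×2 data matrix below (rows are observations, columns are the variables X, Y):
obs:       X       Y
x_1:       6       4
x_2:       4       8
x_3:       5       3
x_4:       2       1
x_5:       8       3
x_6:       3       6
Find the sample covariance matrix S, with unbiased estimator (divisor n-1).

Step 1 — column means:
  mean(X) = (6 + 4 + 5 + 2 + 8 + 3) / 6 = 28/6 = 4.6667
  mean(Y) = (4 + 8 + 3 + 1 + 3 + 6) / 6 = 25/6 = 4.1667

Step 2 — sample covariance S[i,j] = (1/(n-1)) · Σ_k (x_{k,i} - mean_i) · (x_{k,j} - mean_j), with n-1 = 5.
  S[X,X] = ((1.3333)·(1.3333) + (-0.6667)·(-0.6667) + (0.3333)·(0.3333) + (-2.6667)·(-2.6667) + (3.3333)·(3.3333) + (-1.6667)·(-1.6667)) / 5 = 23.3333/5 = 4.6667
  S[X,Y] = ((1.3333)·(-0.1667) + (-0.6667)·(3.8333) + (0.3333)·(-1.1667) + (-2.6667)·(-3.1667) + (3.3333)·(-1.1667) + (-1.6667)·(1.8333)) / 5 = -1.6667/5 = -0.3333
  S[Y,Y] = ((-0.1667)·(-0.1667) + (3.8333)·(3.8333) + (-1.1667)·(-1.1667) + (-3.1667)·(-3.1667) + (-1.1667)·(-1.1667) + (1.8333)·(1.8333)) / 5 = 30.8333/5 = 6.1667

S is symmetric (S[j,i] = S[i,j]). Assembling:

S = [[4.6667, -0.3333],
 [-0.3333, 6.1667]]
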